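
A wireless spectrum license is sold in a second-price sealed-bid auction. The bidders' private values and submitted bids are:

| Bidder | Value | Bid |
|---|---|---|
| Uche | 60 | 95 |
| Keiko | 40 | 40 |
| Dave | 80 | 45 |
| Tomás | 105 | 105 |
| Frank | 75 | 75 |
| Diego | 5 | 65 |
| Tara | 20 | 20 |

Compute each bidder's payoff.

Ordered from highest: Tomás 105; Uche 95; Frank 75; Diego 65; Dave 45; Keiko 40; Tara 20.
Tomás has the top bid and wins; the price is the second-highest bid, 95.
Tomás's payoff = 105 − 95 = 10. All other bidders lose, so their payoff is 0.

Uche 0, Keiko 0, Dave 0, Tomás 10, Frank 0, Diego 0, Tara 0.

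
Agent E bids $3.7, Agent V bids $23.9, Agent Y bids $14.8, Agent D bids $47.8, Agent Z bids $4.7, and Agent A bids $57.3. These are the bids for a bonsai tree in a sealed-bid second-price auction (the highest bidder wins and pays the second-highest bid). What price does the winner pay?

Ranking the bids: Agent A $57.3, then Agent D $47.8, then Agent V $23.9, then Agent Y $14.8, then Agent Z $4.7, then Agent E $3.7.
Agent A is the highest bidder, so Agent A wins.
Under the second-price rule, the price is the second-highest bid: $47.8.

The winner pays $47.8.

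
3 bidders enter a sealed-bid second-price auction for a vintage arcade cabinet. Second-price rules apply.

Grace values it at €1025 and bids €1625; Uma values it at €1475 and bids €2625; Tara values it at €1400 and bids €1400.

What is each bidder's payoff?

Sorted high to low: Uma €2625 > Grace €1625 > Tara €1400.
Uma has the top bid and wins; the price is the second-highest bid, €1625.
Uma's payoff = €1475 − €1625 = -€150. All other bidders lose, so their payoff is 0.

Payoffs: Grace €0, Uma -€150, Tara €0.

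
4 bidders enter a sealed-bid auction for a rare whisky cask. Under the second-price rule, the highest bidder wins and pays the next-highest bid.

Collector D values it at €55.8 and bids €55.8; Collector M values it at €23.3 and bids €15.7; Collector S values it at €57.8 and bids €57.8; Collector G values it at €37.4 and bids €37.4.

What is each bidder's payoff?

Payoffs: Collector D €0.0, Collector M €0.0, Collector S €2.0, Collector G €0.0.

Bids in descending order: Collector S €57.8 > Collector D €55.8 > Collector G €37.4 > Collector M €15.7.
Collector S has the top bid and wins; the price is the second-highest bid, €55.8.
Collector S's payoff = €57.8 − €55.8 = €2.0. All other bidders lose, so their payoff is 0.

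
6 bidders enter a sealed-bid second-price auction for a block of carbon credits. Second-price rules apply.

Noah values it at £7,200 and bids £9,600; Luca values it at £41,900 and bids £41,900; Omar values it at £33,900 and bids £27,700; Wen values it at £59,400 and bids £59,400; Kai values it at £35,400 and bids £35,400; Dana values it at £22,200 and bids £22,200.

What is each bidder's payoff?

Payoffs: Noah £0, Luca £0, Omar £0, Wen £17,500, Kai £0, Dana £0.

Sorted high to low: Wen £59,400; Luca £41,900; Kai £35,400; Omar £27,700; Dana £22,200; Noah £9,600.
Wen has the top bid and wins; the price is the second-highest bid, £41,900.
Wen's payoff = £59,400 − £41,900 = £17,500. All other bidders lose, so their payoff is 0.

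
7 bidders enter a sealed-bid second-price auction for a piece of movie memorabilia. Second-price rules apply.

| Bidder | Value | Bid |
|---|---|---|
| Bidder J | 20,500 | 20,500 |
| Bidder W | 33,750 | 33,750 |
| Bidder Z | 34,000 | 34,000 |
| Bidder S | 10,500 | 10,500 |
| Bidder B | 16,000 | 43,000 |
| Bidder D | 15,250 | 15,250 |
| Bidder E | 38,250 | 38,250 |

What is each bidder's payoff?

Bids in descending order: Bidder B 43,000 > Bidder E 38,250 > Bidder Z 34,000 > Bidder W 33,750 > Bidder J 20,500 > Bidder D 15,250 > Bidder S 10,500.
Bidder B has the top bid and wins; the price is the second-highest bid, 38,250.
Bidder B's payoff = 16,000 − 38,250 = -22,250. All other bidders lose, so their payoff is 0.

Payoffs: Bidder J 0, Bidder W 0, Bidder Z 0, Bidder S 0, Bidder B -22,250, Bidder D 0, Bidder E 0.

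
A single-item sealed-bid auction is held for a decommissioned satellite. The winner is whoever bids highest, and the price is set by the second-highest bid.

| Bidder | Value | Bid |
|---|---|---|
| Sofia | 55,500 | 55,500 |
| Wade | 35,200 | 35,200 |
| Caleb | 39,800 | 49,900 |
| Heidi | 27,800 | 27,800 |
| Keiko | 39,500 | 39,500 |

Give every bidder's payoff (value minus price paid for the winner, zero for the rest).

Ranking the bids: Sofia 55,500; Caleb 49,900; Keiko 39,500; Wade 35,200; Heidi 27,800.
Sofia has the top bid and wins; the price is the second-highest bid, 49,900.
Sofia's payoff = 55,500 − 49,900 = 5,600. All other bidders lose, so their payoff is 0.

Payoffs: Sofia 5,600, Wade 0, Caleb 0, Heidi 0, Keiko 0.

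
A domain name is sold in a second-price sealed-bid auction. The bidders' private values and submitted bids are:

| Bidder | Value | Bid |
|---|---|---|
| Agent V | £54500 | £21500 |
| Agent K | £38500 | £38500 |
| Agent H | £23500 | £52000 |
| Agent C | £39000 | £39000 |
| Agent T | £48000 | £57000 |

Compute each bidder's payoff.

Sorted high to low: Agent T £57000, then Agent H £52000, then Agent C £39000, then Agent K £38500, then Agent V £21500.
Agent T has the top bid and wins; the price is the second-highest bid, £52000.
Agent T's payoff = £48000 − £52000 = -£4000. All other bidders lose, so their payoff is 0.

Agent V £0, Agent K £0, Agent H £0, Agent C £0, Agent T -£4000.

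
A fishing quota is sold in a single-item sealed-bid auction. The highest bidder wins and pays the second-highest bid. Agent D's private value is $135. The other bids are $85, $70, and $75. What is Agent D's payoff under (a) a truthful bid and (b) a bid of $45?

The highest competing bid is $85.
Bidding truthfully at $135: Agent D has the top bid, wins, and pays the second-highest bid $85. Payoff = $135 − $85 = $50.
Bidding $45: the top bid is $85 (a rival), so Agent D loses. Payoff = $0.

Truthful: $50; alternative: $0.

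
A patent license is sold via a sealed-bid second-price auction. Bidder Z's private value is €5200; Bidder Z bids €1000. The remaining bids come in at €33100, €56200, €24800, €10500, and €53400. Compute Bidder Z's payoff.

Payoff = €0.

Highest competing bid: €56200.
Bidder Z's bid €1000 is not the highest, so Bidder Z loses, pays nothing, and earns zero payoff.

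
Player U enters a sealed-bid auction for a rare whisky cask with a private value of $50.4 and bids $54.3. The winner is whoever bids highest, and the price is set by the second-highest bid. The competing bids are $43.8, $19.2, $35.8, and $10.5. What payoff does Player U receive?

Payoff = $6.6.

Highest competing bid: $43.8.
Player U's bid $54.3 is the highest overall, so Player U wins and pays the second-highest bid, $43.8.
Payoff = value − price = $50.4 − $43.8 = $6.6.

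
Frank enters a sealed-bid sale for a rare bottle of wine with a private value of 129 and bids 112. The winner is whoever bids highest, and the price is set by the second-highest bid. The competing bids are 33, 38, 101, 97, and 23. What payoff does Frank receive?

Highest competing bid: 101.
Frank's bid 112 is the highest overall, so Frank wins and pays the second-highest bid, 101.
Payoff = value − price = 129 − 101 = 28.

28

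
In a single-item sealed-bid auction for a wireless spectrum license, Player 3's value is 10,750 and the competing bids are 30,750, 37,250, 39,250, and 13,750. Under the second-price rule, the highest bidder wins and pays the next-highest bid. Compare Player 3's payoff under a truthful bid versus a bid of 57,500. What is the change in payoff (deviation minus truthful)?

Payoff change: -28,500.

The highest competing bid is 39,250.
Bidding truthfully at 10,750: the top bid is 39,250 (a rival), so Player 3 loses. Payoff = 0.
Bidding 57,500: Player 3 has the top bid, wins, and pays the second-highest bid 39,250. Payoff = 10,750 − 39,250 = -28,500.
Change = -28,500 − 0 = -28,500.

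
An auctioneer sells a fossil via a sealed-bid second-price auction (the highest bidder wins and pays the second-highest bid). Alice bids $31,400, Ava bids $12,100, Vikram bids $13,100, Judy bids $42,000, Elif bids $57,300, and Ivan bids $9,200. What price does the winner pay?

$42,000

Sorted high to low: Elif $57,300; Judy $42,000; Alice $31,400; Vikram $13,100; Ava $12,100; Ivan $9,200.
Elif is the highest bidder, so Elif wins.
Under the second-price rule, the price is the second-highest bid: $42,000.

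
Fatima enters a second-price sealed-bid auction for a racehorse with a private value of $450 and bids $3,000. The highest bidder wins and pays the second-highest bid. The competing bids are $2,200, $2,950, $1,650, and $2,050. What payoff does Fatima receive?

Fatima's payoff: -$2,500.

Highest competing bid: $2,950.
Fatima's bid $3,000 is the highest overall, so Fatima wins and pays the second-highest bid, $2,950.
Payoff = value − price = $450 − $2,950 = -$2,500.
Overbidding won the item at a price above value — truthful bidding would have avoided this loss.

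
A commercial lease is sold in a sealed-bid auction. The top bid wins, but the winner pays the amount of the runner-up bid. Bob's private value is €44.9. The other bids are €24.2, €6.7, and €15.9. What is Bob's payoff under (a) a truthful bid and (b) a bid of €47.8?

(a) €20.7  (b) €20.7

The highest competing bid is €24.2.
Bidding truthfully at €44.9: Bob has the top bid, wins, and pays the second-highest bid €24.2. Payoff = €44.9 − €24.2 = €20.7.
Bidding €47.8: Bob has the top bid, wins, and pays the second-highest bid €24.2. Payoff = €44.9 − €24.2 = €20.7.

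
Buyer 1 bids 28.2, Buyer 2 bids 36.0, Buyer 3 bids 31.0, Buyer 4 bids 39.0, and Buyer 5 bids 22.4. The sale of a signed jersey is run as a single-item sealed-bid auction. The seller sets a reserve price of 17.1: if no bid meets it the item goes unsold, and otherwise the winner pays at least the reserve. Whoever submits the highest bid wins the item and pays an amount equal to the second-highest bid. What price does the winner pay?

36.0

Ranking the bids: Buyer 4 39.0 > Buyer 2 36.0 > Buyer 3 31.0 > Buyer 1 28.2 > Buyer 5 22.4.
Buyer 4 has the highest bid, so Buyer 4 wins.
The second-highest bid is 36.0, which exceeds the reserve, so that sets the price.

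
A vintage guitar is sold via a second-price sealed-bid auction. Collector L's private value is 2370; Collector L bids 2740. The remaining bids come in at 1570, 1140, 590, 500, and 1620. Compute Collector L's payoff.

Highest competing bid: 1620.
Collector L's bid 2740 is the highest overall, so Collector L wins and pays the second-highest bid, 1620.
Payoff = value − price = 2370 − 1620 = 750.

750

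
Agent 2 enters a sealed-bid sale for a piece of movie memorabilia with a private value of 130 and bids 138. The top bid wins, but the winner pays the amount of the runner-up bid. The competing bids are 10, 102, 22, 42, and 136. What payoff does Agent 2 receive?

Highest competing bid: 136.
Agent 2's bid 138 is the highest overall, so Agent 2 wins and pays the second-highest bid, 136.
Payoff = value − price = 130 − 136 = -6.
Overbidding won the item at a price above value — truthful bidding would have avoided this loss.

Payoff = -6.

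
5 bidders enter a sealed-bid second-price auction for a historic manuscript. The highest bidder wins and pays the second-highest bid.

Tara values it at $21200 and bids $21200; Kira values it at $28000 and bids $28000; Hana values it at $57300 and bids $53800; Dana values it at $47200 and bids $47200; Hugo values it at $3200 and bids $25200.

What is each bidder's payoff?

Sorted high to low: Hana $53800 > Dana $47200 > Kira $28000 > Hugo $25200 > Tara $21200.
Hana has the top bid and wins; the price is the second-highest bid, $47200.
Hana's payoff = $57300 − $47200 = $10100. All other bidders lose, so their payoff is 0.

Tara $0, Kira $0, Hana $10100, Dana $0, Hugo $0.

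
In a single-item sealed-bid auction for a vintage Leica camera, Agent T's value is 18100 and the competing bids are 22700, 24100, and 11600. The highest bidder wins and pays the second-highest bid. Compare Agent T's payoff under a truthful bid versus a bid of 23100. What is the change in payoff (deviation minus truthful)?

The highest competing bid is 24100.
Bidding truthfully at 18100: the top bid is 24100 (a rival), so Agent T loses. Payoff = 0.
Bidding 23100: the top bid is 24100 (a rival), so Agent T loses. Payoff = 0.
Change = 0 − 0 = 0.

0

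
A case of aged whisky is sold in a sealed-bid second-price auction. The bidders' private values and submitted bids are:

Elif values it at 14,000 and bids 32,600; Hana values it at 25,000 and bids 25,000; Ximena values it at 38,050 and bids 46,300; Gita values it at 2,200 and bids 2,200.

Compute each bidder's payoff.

Elif 0, Hana 0, Ximena 5,450, Gita 0.

Bids in descending order: Ximena 46,300; Elif 32,600; Hana 25,000; Gita 2,200.
Ximena has the top bid and wins; the price is the second-highest bid, 32,600.
Ximena's payoff = 38,050 − 32,600 = 5,450. All other bidders lose, so their payoff is 0.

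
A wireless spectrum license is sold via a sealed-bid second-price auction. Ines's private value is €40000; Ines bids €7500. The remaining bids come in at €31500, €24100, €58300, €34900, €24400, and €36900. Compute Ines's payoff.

Highest competing bid: €58300.
Ines's bid €7500 is not the highest, so Ines loses, pays nothing, and earns zero payoff.

Payoff = €0.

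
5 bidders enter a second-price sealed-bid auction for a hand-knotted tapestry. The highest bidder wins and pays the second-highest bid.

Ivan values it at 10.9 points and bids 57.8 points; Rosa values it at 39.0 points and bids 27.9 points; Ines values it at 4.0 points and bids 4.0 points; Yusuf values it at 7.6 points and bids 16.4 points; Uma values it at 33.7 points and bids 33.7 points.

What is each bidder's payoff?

Sorted high to low: Ivan 57.8 points > Uma 33.7 points > Rosa 27.9 points > Yusuf 16.4 points > Ines 4.0 points.
Ivan has the top bid and wins; the price is the second-highest bid, 33.7 points.
Ivan's payoff = 10.9 points − 33.7 points = -22.8 points. All other bidders lose, so their payoff is 0.

Ivan -22.8 points, Rosa 0.0 points, Ines 0.0 points, Yusuf 0.0 points, Uma 0.0 points.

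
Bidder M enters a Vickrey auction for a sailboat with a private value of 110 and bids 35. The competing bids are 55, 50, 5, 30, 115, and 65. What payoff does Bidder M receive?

Highest competing bid: 115.
Bidder M's bid 35 is not the highest, so Bidder M loses, pays nothing, and earns zero payoff.

Payoff = 0.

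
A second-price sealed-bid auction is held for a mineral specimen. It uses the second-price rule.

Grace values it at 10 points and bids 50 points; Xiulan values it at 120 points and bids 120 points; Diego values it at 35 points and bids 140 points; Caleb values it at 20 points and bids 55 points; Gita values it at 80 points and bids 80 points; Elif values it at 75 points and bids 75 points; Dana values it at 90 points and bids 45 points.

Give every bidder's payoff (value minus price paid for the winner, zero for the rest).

Bids in descending order: Diego 140 points, then Xiulan 120 points, then Gita 80 points, then Elif 75 points, then Caleb 55 points, then Grace 50 points, then Dana 45 points.
Diego has the top bid and wins; the price is the second-highest bid, 120 points.
Diego's payoff = 35 points − 120 points = -85 points. All other bidders lose, so their payoff is 0.

Payoffs: Grace 0 points, Xiulan 0 points, Diego -85 points, Caleb 0 points, Gita 0 points, Elif 0 points, Dana 0 points.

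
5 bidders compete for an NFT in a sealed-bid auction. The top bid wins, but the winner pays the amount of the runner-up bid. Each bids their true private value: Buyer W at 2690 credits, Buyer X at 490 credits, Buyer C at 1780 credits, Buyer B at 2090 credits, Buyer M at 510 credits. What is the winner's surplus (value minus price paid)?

Bids in descending order: Buyer W 2690 credits; Buyer B 2090 credits; Buyer C 1780 credits; Buyer M 510 credits; Buyer X 490 credits.
Buyer W wins with the top bid and pays the second-highest, 2090 credits.
Surplus = 2690 credits − 2090 credits = 600 credits.

Surplus = 600 credits.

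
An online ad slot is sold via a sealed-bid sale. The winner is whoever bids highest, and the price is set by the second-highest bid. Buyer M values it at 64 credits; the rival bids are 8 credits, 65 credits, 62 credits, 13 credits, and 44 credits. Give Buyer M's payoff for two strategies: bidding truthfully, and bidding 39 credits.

Truthful: 0 credits; alternative: 0 credits.

The highest competing bid is 65 credits.
Bidding truthfully at 64 credits: the top bid is 65 credits (a rival), so Buyer M loses. Payoff = 0 credits.
Bidding 39 credits: the top bid is 65 credits (a rival), so Buyer M loses. Payoff = 0 credits.
The bid only affects whether you win, not the price — here both bids land on the same side of the top rival bid, so the deviation is payoff-neutral.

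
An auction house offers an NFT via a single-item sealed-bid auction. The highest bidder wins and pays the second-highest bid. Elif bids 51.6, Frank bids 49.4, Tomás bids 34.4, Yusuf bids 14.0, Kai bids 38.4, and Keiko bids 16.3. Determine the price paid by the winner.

Price paid: 49.4.

Ordered from highest: Elif 51.6; Frank 49.4; Kai 38.4; Tomás 34.4; Keiko 16.3; Yusuf 14.0.
Elif has the highest bid, so Elif wins.
The second-highest bid is 49.4, so that is what Elif pays.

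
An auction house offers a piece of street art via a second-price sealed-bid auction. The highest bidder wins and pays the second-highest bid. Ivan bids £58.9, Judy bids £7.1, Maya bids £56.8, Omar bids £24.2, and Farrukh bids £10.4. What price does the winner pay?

Sorted high to low: Ivan £58.9 > Maya £56.8 > Omar £24.2 > Farrukh £10.4 > Judy £7.1.
Ivan has the highest bid, so Ivan wins.
The second-highest bid is £56.8, so that is what Ivan pays.

£56.8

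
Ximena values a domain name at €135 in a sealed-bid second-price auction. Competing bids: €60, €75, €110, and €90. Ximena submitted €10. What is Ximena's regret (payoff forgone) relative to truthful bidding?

€25

The highest competing bid is €110.
Bidding truthfully at €135: Ximena has the top bid, wins, and pays the second-highest bid €110. Payoff = €135 − €110 = €25.
Bidding €10: the top bid is €110 (a rival), so Ximena loses. Payoff = €0.
Regret = truthful payoff − actual payoff = €25 − €0 = €25.
This is the dominant-strategy logic: truthful bidding weakly beats any alternative.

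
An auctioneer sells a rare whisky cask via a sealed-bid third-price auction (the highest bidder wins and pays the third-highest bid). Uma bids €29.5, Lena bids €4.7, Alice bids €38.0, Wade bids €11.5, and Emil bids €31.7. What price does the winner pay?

Price paid: €29.5.

Bids in descending order: Alice €38.0; Emil €31.7; Uma €29.5; Wade €11.5; Lena €4.7.
Alice is the highest bidder, so Alice wins.
Under the third-price rule, the price is the third-highest bid: €29.5.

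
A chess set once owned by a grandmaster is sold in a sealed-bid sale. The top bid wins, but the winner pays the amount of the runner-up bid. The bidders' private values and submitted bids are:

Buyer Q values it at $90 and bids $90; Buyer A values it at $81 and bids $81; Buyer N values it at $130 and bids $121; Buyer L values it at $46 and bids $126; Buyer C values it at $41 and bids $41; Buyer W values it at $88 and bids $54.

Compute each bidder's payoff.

Payoffs: Buyer Q $0, Buyer A $0, Buyer N $0, Buyer L -$75, Buyer C $0, Buyer W $0.

Ranking the bids: Buyer L $126 > Buyer N $121 > Buyer Q $90 > Buyer A $81 > Buyer W $54 > Buyer C $41.
Buyer L has the top bid and wins; the price is the second-highest bid, $121.
Buyer L's payoff = $46 − $121 = -$75. All other bidders lose, so their payoff is 0.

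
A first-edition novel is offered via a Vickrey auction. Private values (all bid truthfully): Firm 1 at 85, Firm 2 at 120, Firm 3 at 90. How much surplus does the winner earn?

30

Bids in descending order: Firm 2 120, then Firm 3 90, then Firm 1 85.
Firm 2 wins with the top bid and pays the second-highest, 90.
Surplus = 120 − 90 = 30.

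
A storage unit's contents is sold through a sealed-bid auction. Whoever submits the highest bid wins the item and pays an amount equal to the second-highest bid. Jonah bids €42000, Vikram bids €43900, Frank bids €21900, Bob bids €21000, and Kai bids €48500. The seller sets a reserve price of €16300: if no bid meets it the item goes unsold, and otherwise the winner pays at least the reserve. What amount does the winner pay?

Sorted high to low: Kai €48500, then Vikram €43900, then Jonah €42000, then Frank €21900, then Bob €21000.
Kai has the highest bid, so Kai wins.
The second-highest bid is €43900, which exceeds the reserve, so that sets the price.

Price paid: €43900.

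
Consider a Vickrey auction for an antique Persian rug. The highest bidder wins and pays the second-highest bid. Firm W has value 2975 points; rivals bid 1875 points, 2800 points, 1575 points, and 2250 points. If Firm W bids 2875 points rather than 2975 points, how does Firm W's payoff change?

The highest competing bid is 2800 points.
Bidding truthfully at 2975 points: Firm W has the top bid, wins, and pays the second-highest bid 2800 points. Payoff = 2975 points − 2800 points = 175 points.
Bidding 2875 points: Firm W has the top bid, wins, and pays the second-highest bid 2800 points. Payoff = 2975 points − 2800 points = 175 points.
Change = 175 points − 175 points = 0 points.

Payoff change: 0 points.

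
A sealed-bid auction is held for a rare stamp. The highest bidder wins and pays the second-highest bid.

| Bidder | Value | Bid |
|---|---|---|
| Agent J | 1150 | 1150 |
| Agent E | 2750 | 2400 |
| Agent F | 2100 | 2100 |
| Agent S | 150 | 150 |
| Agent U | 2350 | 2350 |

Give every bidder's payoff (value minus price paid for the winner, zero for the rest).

Ranking the bids: Agent E 2400, then Agent U 2350, then Agent F 2100, then Agent J 1150, then Agent S 150.
Agent E has the top bid and wins; the price is the second-highest bid, 2350.
Agent E's payoff = 2750 − 2350 = 400. All other bidders lose, so their payoff is 0.

Payoffs: Agent J 0, Agent E 400, Agent F 0, Agent S 0, Agent U 0.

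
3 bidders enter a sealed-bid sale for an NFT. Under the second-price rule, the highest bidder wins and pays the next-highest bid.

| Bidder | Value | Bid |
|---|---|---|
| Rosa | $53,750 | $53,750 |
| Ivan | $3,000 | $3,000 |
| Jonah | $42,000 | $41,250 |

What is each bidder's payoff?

Bids in descending order: Rosa $53,750; Jonah $41,250; Ivan $3,000.
Rosa has the top bid and wins; the price is the second-highest bid, $41,250.
Rosa's payoff = $53,750 − $41,250 = $12,500. All other bidders lose, so their payoff is 0.

Payoffs: Rosa $12,500, Ivan $0, Jonah $0.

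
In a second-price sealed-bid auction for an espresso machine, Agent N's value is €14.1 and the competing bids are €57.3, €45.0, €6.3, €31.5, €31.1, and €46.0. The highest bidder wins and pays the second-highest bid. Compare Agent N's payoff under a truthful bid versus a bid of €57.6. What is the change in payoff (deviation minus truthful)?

The highest competing bid is €57.3.
Bidding truthfully at €14.1: the top bid is €57.3 (a rival), so Agent N loses. Payoff = €0.0.
Bidding €57.6: Agent N has the top bid, wins, and pays the second-highest bid €57.3. Payoff = €14.1 − €57.3 = -€43.2.
Change = -€43.2 − €0.0 = -€43.2.
This is the dominant-strategy logic: truthful bidding weakly beats any alternative.

Payoff change: -€43.2.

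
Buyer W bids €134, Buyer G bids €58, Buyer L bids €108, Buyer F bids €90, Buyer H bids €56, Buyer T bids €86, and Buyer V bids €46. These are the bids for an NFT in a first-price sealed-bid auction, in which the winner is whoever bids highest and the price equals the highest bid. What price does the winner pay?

The winner pays €134.

Bids in descending order: Buyer W €134 > Buyer L €108 > Buyer F €90 > Buyer T €86 > Buyer G €58 > Buyer H €56 > Buyer V €46.
Buyer W is the highest bidder, so Buyer W wins.
Under the first-price rule, the price is the highest bid: €134.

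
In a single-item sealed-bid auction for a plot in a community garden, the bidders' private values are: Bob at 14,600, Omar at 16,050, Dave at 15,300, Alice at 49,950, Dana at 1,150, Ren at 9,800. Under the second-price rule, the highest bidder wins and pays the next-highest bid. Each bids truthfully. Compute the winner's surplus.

Bids in descending order: Alice 49,950; Omar 16,050; Dave 15,300; Bob 14,600; Ren 9,800; Dana 1,150.
Alice wins with the top bid and pays the second-highest, 16,050.
Surplus = 49,950 − 16,050 = 33,900.

Surplus = 33,900.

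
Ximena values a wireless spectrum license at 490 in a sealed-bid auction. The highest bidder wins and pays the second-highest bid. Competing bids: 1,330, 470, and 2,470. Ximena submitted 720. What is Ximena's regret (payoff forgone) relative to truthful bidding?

Regret: 0.

The highest competing bid is 2,470.
Bidding truthfully at 490: the top bid is 2,470 (a rival), so Ximena loses. Payoff = 0.
Bidding 720: the top bid is 2,470 (a rival), so Ximena loses. Payoff = 0.
Regret = truthful payoff − actual payoff = 0 − 0 = 0.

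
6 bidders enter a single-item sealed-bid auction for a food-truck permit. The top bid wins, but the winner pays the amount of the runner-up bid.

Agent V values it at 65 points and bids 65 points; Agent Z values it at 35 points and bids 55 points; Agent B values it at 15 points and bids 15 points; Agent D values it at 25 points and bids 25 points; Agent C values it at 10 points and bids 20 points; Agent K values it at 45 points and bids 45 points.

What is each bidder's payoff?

Ordered from highest: Agent V 65 points, then Agent Z 55 points, then Agent K 45 points, then Agent D 25 points, then Agent C 20 points, then Agent B 15 points.
Agent V has the top bid and wins; the price is the second-highest bid, 55 points.
Agent V's payoff = 65 points − 55 points = 10 points. All other bidders lose, so their payoff is 0.

Payoffs: Agent V 10 points, Agent Z 0 points, Agent B 0 points, Agent D 0 points, Agent C 0 points, Agent K 0 points.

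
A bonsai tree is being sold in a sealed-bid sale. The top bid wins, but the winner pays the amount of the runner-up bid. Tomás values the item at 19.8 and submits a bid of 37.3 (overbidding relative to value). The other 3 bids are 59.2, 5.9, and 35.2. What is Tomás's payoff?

Highest competing bid: 59.2.
Tomás's bid 37.3 is not the highest, so Tomás loses, pays nothing, and earns zero payoff.

0.0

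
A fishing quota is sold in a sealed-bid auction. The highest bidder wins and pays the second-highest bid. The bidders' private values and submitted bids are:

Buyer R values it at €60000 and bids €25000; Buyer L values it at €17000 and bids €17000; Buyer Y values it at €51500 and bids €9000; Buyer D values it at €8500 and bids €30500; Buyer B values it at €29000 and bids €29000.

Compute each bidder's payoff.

Payoffs: Buyer R €0, Buyer L €0, Buyer Y €0, Buyer D -€20500, Buyer B €0.

Sorted high to low: Buyer D €30500; Buyer B €29000; Buyer R €25000; Buyer L €17000; Buyer Y €9000.
Buyer D has the top bid and wins; the price is the second-highest bid, €29000.
Buyer D's payoff = €8500 − €29000 = -€20500. All other bidders lose, so their payoff is 0.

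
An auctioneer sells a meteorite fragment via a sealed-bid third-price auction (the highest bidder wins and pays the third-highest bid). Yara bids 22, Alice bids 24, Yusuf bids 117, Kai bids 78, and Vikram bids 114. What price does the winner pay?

Price paid: 78.

Ordered from highest: Yusuf 117, then Vikram 114, then Kai 78, then Alice 24, then Yara 22.
Yusuf is the highest bidder, so Yusuf wins.
Under the third-price rule, the price is the third-highest bid: 78.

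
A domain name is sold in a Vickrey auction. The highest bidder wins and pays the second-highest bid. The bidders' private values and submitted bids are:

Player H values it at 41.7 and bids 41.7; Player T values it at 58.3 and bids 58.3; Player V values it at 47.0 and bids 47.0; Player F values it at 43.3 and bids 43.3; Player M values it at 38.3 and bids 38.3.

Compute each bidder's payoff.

Ordered from highest: Player T 58.3; Player V 47.0; Player F 43.3; Player H 41.7; Player M 38.3.
Player T has the top bid and wins; the price is the second-highest bid, 47.0.
Player T's payoff = 58.3 − 47.0 = 11.3. All other bidders lose, so their payoff is 0.

Player H 0.0, Player T 11.3, Player V 0.0, Player F 0.0, Player M 0.0.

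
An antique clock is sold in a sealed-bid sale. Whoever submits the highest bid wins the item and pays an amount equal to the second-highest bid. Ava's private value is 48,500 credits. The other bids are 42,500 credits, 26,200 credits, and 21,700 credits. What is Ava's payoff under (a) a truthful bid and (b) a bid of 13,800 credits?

Truthful: 6,000 credits; alternative: 0 credits.

The highest competing bid is 42,500 credits.
Bidding truthfully at 48,500 credits: Ava has the top bid, wins, and pays the second-highest bid 42,500 credits. Payoff = 48,500 credits − 42,500 credits = 6,000 credits.
Bidding 13,800 credits: the top bid is 42,500 credits (a rival), so Ava loses. Payoff = 0 credits.
This is the dominant-strategy logic: truthful bidding weakly beats any alternative.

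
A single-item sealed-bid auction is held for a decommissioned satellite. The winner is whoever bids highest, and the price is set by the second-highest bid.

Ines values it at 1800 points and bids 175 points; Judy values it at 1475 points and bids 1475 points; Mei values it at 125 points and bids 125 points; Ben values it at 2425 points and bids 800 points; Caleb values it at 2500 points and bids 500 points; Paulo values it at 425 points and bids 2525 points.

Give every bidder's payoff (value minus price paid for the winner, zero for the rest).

Payoffs: Ines 0 points, Judy 0 points, Mei 0 points, Ben 0 points, Caleb 0 points, Paulo -1050 points.

Bids in descending order: Paulo 2525 points; Judy 1475 points; Ben 800 points; Caleb 500 points; Ines 175 points; Mei 125 points.
Paulo has the top bid and wins; the price is the second-highest bid, 1475 points.
Paulo's payoff = 425 points − 1475 points = -1050 points. All other bidders lose, so their payoff is 0.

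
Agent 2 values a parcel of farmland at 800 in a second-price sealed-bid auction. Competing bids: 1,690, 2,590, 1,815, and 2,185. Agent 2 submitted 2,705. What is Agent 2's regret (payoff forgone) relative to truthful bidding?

The highest competing bid is 2,590.
Bidding truthfully at 800: the top bid is 2,590 (a rival), so Agent 2 loses. Payoff = 0.
Bidding 2,705: Agent 2 has the top bid, wins, and pays the second-highest bid 2,590. Payoff = 800 − 2,590 = -1,790.
Regret = truthful payoff − actual payoff = 0 − -1,790 = 1,790.

Regret: 1,790.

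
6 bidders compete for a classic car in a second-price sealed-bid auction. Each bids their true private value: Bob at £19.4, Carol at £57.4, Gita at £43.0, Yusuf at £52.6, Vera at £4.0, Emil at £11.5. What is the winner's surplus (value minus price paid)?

Ordered from highest: Carol £57.4, then Yusuf £52.6, then Gita £43.0, then Bob £19.4, then Emil £11.5, then Vera £4.0.
Carol wins with the top bid and pays the second-highest, £52.6.
Surplus = £57.4 − £52.6 = £4.8.

£4.8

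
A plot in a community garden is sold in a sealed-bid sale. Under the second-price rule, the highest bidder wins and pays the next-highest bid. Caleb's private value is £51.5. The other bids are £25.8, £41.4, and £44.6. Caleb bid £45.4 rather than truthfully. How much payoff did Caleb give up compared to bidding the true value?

Payoff forgone: £0.0.

The highest competing bid is £44.6.
Bidding truthfully at £51.5: Caleb has the top bid, wins, and pays the second-highest bid £44.6. Payoff = £51.5 − £44.6 = £6.9.
Bidding £45.4: Caleb has the top bid, wins, and pays the second-highest bid £44.6. Payoff = £51.5 − £44.6 = £6.9.
Regret = truthful payoff − actual payoff = £6.9 − £6.9 = £0.0.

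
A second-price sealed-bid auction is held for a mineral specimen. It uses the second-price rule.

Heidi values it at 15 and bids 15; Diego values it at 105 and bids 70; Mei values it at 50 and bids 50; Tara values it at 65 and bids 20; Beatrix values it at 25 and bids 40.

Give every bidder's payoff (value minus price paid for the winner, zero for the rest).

Heidi 0, Diego 55, Mei 0, Tara 0, Beatrix 0.

Bids in descending order: Diego 70; Mei 50; Beatrix 40; Tara 20; Heidi 15.
Diego has the top bid and wins; the price is the second-highest bid, 50.
Diego's payoff = 105 − 50 = 55. All other bidders lose, so their payoff is 0.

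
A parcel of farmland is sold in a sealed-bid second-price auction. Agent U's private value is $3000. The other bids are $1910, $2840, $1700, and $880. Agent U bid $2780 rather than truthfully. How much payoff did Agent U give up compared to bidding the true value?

Payoff forgone: $160.

The highest competing bid is $2840.
Bidding truthfully at $3000: Agent U has the top bid, wins, and pays the second-highest bid $2840. Payoff = $3000 − $2840 = $160.
Bidding $2780: the top bid is $2840 (a rival), so Agent U loses. Payoff = $0.
Regret = truthful payoff − actual payoff = $160 − $0 = $160.
This is the dominant-strategy logic: truthful bidding weakly beats any alternative.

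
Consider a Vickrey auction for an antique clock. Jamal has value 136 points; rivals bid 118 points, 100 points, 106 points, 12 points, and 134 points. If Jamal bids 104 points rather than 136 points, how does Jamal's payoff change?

The highest competing bid is 134 points.
Bidding truthfully at 136 points: Jamal has the top bid, wins, and pays the second-highest bid 134 points. Payoff = 136 points − 134 points = 2 points.
Bidding 104 points: the top bid is 134 points (a rival), so Jamal loses. Payoff = 0 points.
Change = 0 points − 2 points = -2 points.

Payoff change: -2 points.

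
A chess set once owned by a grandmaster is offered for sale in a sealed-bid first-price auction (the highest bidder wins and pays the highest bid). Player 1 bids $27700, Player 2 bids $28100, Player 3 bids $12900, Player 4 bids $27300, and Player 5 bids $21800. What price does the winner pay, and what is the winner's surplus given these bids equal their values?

Sorted high to low: Player 2 $28100; Player 1 $27700; Player 4 $27300; Player 5 $21800; Player 3 $12900.
Player 2 is the highest bidder, so Player 2 wins.
Under the first-price rule, the price is the highest bid: $28100.
Surplus = $28100 − $28100 = $0.

Price $28100; surplus $0.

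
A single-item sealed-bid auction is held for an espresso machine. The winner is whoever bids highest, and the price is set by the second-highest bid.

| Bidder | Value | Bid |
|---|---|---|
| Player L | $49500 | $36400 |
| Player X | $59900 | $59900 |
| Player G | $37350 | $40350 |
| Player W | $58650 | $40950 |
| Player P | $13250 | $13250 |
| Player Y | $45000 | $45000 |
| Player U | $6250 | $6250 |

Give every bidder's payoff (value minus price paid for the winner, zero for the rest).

Payoffs: Player L $0, Player X $14900, Player G $0, Player W $0, Player P $0, Player Y $0, Player U $0.

Ranking the bids: Player X $59900; Player Y $45000; Player W $40950; Player G $40350; Player L $36400; Player P $13250; Player U $6250.
Player X has the top bid and wins; the price is the second-highest bid, $45000.
Player X's payoff = $59900 − $45000 = $14900. All other bidders lose, so their payoff is 0.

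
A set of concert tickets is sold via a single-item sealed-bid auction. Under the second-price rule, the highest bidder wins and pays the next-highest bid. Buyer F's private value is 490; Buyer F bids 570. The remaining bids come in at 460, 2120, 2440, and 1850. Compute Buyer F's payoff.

Highest competing bid: 2440.
Buyer F's bid 570 is not the highest, so Buyer F loses, pays nothing, and earns zero payoff.

Buyer F's payoff: 0.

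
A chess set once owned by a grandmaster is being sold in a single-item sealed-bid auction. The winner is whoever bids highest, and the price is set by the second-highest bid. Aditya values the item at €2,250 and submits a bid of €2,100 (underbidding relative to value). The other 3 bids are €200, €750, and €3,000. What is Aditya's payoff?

Highest competing bid: €3,000.
Aditya's bid €2,100 is not the highest, so Aditya loses, pays nothing, and earns zero payoff.

Payoff = €0.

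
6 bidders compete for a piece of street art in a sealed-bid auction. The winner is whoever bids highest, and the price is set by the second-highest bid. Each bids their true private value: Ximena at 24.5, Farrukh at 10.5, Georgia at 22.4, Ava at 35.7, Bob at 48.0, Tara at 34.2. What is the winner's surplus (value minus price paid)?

Ordered from highest: Bob 48.0, then Ava 35.7, then Tara 34.2, then Ximena 24.5, then Georgia 22.4, then Farrukh 10.5.
Bob wins with the top bid and pays the second-highest, 35.7.
Surplus = 48.0 − 35.7 = 12.3.

12.3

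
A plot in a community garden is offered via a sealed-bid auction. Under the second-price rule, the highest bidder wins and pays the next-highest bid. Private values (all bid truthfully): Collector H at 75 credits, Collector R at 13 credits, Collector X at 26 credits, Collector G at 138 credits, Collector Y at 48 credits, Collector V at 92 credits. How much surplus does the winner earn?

Winner's surplus: 46 credits.

Ordered from highest: Collector G 138 credits; Collector V 92 credits; Collector H 75 credits; Collector Y 48 credits; Collector X 26 credits; Collector R 13 credits.
Collector G wins with the top bid and pays the second-highest, 92 credits.
Surplus = 138 credits − 92 credits = 46 credits.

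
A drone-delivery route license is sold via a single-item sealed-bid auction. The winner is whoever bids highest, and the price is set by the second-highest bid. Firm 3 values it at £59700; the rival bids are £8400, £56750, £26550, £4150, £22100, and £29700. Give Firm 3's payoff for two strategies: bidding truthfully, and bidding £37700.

The highest competing bid is £56750.
Bidding truthfully at £59700: Firm 3 has the top bid, wins, and pays the second-highest bid £56750. Payoff = £59700 − £56750 = £2950.
Bidding £37700: the top bid is £56750 (a rival), so Firm 3 loses. Payoff = £0.

(a) £2950  (b) £0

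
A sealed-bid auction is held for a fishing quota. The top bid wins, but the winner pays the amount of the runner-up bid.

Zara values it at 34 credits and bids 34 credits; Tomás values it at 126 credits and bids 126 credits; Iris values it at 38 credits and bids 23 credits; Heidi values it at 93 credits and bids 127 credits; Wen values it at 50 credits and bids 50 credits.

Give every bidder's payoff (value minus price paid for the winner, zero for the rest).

Zara 0 credits, Tomás 0 credits, Iris 0 credits, Heidi -33 credits, Wen 0 credits.

Bids in descending order: Heidi 127 credits > Tomás 126 credits > Wen 50 credits > Zara 34 credits > Iris 23 credits.
Heidi has the top bid and wins; the price is the second-highest bid, 126 credits.
Heidi's payoff = 93 credits − 126 credits = -33 credits. All other bidders lose, so their payoff is 0.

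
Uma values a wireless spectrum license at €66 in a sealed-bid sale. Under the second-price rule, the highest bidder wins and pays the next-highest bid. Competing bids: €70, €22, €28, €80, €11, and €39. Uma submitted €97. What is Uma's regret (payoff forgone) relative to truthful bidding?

€14

The highest competing bid is €80.
Bidding truthfully at €66: the top bid is €80 (a rival), so Uma loses. Payoff = €0.
Bidding €97: Uma has the top bid, wins, and pays the second-highest bid €80. Payoff = €66 − €80 = -€14.
Regret = truthful payoff − actual payoff = €0 − -€14 = €14.
Deviating from a truthful bid can only lose payoff in a second-price auction — never gain.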